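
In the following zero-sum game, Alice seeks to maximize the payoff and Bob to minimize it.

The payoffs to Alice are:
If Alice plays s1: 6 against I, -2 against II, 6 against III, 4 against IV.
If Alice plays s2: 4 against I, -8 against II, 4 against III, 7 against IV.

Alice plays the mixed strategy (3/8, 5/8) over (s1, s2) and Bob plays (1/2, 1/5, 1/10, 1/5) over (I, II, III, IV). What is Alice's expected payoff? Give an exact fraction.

23/8

Against (1/2, 1/5, 1/10, 1/5), each row's expected payoff is s1: 4; s2: 11/5.
Taking the (3/8, 5/8)-weighted average: (3/8)·(4) + (5/8)·(11/5) = 23/8.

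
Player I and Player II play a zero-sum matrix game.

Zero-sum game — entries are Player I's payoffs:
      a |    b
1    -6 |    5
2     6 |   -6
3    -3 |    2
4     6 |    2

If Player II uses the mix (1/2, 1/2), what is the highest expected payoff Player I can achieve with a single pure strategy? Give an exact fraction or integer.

4

1: (-6)·(1/2) + (5)·(1/2) = -1/2.
2: (6)·(1/2) + (-6)·(1/2) = 0.
3: (-3)·(1/2) + (2)·(1/2) = -1/2.
4: (6)·(1/2) + (2)·(1/2) = 4.
The best pure response is 4 with expected payoff 4.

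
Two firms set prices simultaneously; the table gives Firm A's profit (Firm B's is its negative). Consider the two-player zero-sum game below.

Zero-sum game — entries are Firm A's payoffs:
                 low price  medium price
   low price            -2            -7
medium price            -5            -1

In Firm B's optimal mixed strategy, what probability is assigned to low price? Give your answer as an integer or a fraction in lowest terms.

Row minima are -7 and -5, so Firm A's maximin is -5; column maxima are -2 and -1, so Firm B's minimax is -2. These differ, so the equilibrium is in mixed strategies.
Let Firm B play low price with probability q. Firm A is indifferent when −2q − 7(1−q) = −5q − (1−q), giving q = 2/3.

2/3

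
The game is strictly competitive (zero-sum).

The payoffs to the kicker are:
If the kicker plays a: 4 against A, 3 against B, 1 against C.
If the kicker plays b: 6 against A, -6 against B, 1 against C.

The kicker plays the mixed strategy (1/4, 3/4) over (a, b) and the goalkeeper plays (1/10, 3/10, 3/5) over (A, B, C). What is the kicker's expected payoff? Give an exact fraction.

Against (1/10, 3/10, 3/5), each row's expected payoff is a: 19/10; b: -3/5.
Taking the (1/4, 3/4)-weighted average: (1/4)·(19/10) + (3/4)·(-3/5) = 1/40.

1/40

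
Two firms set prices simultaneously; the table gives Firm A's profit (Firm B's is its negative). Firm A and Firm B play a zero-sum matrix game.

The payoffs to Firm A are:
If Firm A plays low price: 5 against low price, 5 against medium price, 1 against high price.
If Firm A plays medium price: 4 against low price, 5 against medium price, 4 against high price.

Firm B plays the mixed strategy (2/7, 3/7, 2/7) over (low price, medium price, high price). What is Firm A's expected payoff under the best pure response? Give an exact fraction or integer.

31/7

low price: (5)·(2/7) + (5)·(3/7) + (1)·(2/7) = 27/7.
medium price: (4)·(2/7) + (5)·(3/7) + (4)·(2/7) = 31/7.
The best pure response is medium price with expected payoff 31/7.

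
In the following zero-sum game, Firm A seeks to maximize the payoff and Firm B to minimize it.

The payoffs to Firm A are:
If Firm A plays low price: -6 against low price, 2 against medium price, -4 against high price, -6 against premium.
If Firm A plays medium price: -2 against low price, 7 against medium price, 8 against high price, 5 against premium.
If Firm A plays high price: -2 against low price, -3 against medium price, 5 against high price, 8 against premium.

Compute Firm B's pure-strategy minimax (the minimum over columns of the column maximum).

-2

The worst case (largest entry) in each column is low price: -2, medium price: 7, high price: 8, premium: 8.
The best (smallest) of these is -2.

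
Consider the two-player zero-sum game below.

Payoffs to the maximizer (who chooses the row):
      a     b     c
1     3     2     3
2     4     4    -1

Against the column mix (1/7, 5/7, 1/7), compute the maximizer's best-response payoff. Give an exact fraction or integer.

1: (3)·(1/7) + (2)·(5/7) + (3)·(1/7) = 16/7.
2: (4)·(1/7) + (4)·(5/7) + (-1)·(1/7) = 23/7.
The best pure response is 2 with expected payoff 23/7.

23/7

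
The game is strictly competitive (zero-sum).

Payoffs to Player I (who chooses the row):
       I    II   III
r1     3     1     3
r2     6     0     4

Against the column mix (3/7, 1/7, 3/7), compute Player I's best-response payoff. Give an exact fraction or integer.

30/7

r1: (3)·(3/7) + (1)·(1/7) + (3)·(3/7) = 19/7.
r2: (6)·(3/7) + (0)·(1/7) + (4)·(3/7) = 30/7.
The best pure response is r2 with expected payoff 30/7.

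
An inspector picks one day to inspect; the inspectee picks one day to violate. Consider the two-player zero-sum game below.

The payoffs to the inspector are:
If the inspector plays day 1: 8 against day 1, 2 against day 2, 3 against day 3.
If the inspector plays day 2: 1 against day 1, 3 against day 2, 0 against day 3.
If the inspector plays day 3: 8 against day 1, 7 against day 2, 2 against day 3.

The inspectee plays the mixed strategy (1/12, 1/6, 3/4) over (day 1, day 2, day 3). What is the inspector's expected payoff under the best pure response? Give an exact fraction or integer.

day 1: (8)·(1/12) + (2)·(1/6) + (3)·(3/4) = 13/4.
day 2: (1)·(1/12) + (3)·(1/6) + (0)·(3/4) = 7/12.
day 3: (8)·(1/12) + (7)·(1/6) + (2)·(3/4) = 10/3.
The best pure response is day 3 with expected payoff 10/3.

10/3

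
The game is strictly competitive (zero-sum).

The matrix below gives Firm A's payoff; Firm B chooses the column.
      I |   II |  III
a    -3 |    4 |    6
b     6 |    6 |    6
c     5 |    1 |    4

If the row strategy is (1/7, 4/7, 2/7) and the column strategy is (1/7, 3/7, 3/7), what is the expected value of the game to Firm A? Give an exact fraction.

Against (1/7, 3/7, 3/7), each row's expected payoff is a: 27/7; b: 6; c: 20/7.
Taking the (1/7, 4/7, 2/7)-weighted average: (1/7)·(27/7) + (4/7)·(6) + (2/7)·(20/7) = 235/49.

235/49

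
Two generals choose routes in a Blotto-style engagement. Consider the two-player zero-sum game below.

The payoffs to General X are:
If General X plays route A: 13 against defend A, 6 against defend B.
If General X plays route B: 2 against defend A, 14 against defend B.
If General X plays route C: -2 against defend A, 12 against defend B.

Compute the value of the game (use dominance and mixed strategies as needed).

Row route C is strictly dominated by row route B, so General X never plays it.
The remaining 2×2 game on (route A, route B) × (defend A, defend B) has no saddle point. Let General X play route A with probability p; indifference gives 13p + 2(1−p) = 6p + 14(1−p), so p = 12/19.
Similarly General Y's optimal q on defend A is 8/19, and the value is 13·(8/19) + (6)·(11/19) = 170/19.

170/19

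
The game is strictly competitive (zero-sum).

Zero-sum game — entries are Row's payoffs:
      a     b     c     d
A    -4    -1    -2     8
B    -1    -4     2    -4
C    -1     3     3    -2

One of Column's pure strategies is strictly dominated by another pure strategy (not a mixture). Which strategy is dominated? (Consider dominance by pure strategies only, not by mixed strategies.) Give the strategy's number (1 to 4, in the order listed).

Column prefers columns that give Row less. Compare c with a: -4 < -2, -1 < 2, -1 < 3.
So a strictly dominates c for Column; c is strictly dominated.

3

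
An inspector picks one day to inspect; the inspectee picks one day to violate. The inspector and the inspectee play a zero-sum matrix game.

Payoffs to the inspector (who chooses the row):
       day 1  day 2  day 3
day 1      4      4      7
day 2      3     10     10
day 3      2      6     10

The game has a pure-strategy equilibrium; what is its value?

4

Row minima: 4, 3, 2 → the inspector's maximin is 4.
Column maxima: 4, 10, 10 → the inspectee's minimax is 4.
They coincide at (day 1, day 1), so the value is 4.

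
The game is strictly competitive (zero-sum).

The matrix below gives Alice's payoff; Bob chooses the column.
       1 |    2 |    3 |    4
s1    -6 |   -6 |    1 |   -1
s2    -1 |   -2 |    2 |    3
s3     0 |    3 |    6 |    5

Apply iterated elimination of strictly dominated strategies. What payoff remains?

Column 3 is strictly dominated by 1 for Bob (-6<1, -1<2, 0<6); eliminate 3.
Row s2 is strictly dominated by row s3 (0>-1, 3>-2, 5>3); eliminate s2.
Column 4 is strictly dominated by 1 for Bob (-6<-1, 0<5); eliminate 4.
Row s1 is strictly dominated by row s3 (0>-6, 3>-6); eliminate s1.
Column 2 is strictly dominated by 1 for Bob (0<3); eliminate 2.
Only (s3, 1) remains, with payoff 0.

0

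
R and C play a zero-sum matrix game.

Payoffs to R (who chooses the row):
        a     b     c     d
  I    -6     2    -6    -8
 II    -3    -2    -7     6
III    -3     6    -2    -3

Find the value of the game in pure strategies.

-3

Row minima: -8, -7, -3 → R's maximin is -3.
Column maxima: -3, 6, -2, 6 → C's minimax is -3.
They coincide at (III, a), so the value is -3.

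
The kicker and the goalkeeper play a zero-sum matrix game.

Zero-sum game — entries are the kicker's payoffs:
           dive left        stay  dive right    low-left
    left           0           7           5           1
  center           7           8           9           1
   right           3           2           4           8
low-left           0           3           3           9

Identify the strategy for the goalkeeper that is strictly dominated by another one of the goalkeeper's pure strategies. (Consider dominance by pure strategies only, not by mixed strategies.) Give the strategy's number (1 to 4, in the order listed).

3

The goalkeeper prefers columns that give the kicker less. Compare dive right with dive left: 0 < 5, 7 < 9, 3 < 4, 0 < 3.
So dive left strictly dominates dive right for the goalkeeper; dive right is strictly dominated.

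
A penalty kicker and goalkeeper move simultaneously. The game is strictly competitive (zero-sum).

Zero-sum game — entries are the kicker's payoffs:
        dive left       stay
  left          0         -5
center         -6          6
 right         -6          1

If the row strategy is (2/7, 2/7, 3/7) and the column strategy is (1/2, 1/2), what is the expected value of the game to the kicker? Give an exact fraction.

-25/14

Against (1/2, 1/2), each row's expected payoff is left: -5/2; center: 0; right: -5/2.
Taking the (2/7, 2/7, 3/7)-weighted average: (2/7)·(-5/2) + (2/7)·(0) + (3/7)·(-5/2) = -25/14.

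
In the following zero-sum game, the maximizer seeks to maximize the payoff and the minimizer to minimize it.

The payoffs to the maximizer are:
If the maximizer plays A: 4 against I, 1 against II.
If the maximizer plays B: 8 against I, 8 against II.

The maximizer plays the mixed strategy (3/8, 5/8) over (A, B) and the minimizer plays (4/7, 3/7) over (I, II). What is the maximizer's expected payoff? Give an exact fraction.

Against (4/7, 3/7), each row's expected payoff is A: 19/7; B: 8.
Taking the (3/8, 5/8)-weighted average: (3/8)·(19/7) + (5/8)·(8) = 337/56.

337/56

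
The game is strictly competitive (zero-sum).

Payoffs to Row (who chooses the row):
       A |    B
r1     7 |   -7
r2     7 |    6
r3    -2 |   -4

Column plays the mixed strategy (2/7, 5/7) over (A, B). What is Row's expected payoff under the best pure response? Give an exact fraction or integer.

r1: (7)·(2/7) + (-7)·(5/7) = -3.
r2: (7)·(2/7) + (6)·(5/7) = 44/7.
r3: (-2)·(2/7) + (-4)·(5/7) = -24/7.
The best pure response is r2 with expected payoff 44/7.

44/7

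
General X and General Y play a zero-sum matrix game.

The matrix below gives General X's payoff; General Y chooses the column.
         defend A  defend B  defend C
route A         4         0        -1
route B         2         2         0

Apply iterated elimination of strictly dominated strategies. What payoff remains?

0

Column defend A is strictly dominated by defend C for General Y (-1<4, 0<2); eliminate defend A.
Row route A is strictly dominated by row route B (2>0, 0>-1); eliminate route A.
Column defend B is strictly dominated by defend C for General Y (0<2); eliminate defend B.
Only (route B, defend C) remains, with payoff 0.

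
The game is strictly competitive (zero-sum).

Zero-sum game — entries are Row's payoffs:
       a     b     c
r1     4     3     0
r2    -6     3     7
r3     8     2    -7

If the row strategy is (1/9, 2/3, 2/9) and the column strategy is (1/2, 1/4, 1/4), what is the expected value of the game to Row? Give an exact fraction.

Against (1/2, 1/4, 1/4), each row's expected payoff is r1: 11/4; r2: -1/2; r3: 11/4.
Taking the (1/9, 2/3, 2/9)-weighted average: (1/9)·(11/4) + (2/3)·(-1/2) + (2/9)·(11/4) = 7/12.

7/12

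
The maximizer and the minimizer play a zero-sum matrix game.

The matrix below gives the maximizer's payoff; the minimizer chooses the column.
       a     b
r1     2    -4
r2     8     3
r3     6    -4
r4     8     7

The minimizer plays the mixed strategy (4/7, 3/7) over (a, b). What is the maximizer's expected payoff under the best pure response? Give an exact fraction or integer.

r1: (2)·(4/7) + (-4)·(3/7) = -4/7.
r2: (8)·(4/7) + (3)·(3/7) = 41/7.
r3: (6)·(4/7) + (-4)·(3/7) = 12/7.
r4: (8)·(4/7) + (7)·(3/7) = 53/7.
The best pure response is r4 with expected payoff 53/7.

53/7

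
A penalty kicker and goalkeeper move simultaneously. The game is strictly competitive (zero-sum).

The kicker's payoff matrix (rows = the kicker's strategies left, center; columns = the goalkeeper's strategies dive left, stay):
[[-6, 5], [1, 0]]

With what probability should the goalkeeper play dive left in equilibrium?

Row minima are -6 and 0, so the kicker's maximin is 0; column maxima are 1 and 5, so the goalkeeper's minimax is 1. These differ, so the equilibrium is in mixed strategies.
Let the goalkeeper play dive left with probability q. The kicker is indifferent when −6q + 5(1−q) = q, giving q = 5/12.

5/12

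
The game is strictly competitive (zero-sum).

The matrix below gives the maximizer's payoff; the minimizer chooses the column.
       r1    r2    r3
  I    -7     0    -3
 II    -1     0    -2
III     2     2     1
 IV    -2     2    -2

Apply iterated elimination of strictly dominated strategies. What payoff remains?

Column r2 is strictly dominated by r3 for the minimizer (-3<0, -2<0, 1<2, -2<2); eliminate r2.
Row II is strictly dominated by row III (2>-1, 1>-2); eliminate II.
Row IV is strictly dominated by row III (2>-2, 1>-2); eliminate IV.
Row I is strictly dominated by row III (2>-7, 1>-3); eliminate I.
Column r1 is strictly dominated by r3 for the minimizer (1<2); eliminate r1.
Only (III, r3) remains, with payoff 1.

1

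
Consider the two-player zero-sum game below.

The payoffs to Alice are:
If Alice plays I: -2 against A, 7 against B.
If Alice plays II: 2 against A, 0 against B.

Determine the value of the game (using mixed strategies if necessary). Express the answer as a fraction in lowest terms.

14/11

Row minima are -2 and 0, so Alice's maximin is 0; column maxima are 2 and 7, so Bob's minimax is 2. These differ, so the equilibrium is in mixed strategies.
Let Alice play I with probability p. Bob is indifferent when −2p + 2(1−p) = 7p, giving p = 2/11.
Let Bob play A with probability q. Alice is indifferent when −2q + 7(1−q) = 2q, giving q = 7/11.
The value is -2·(7/11) + (7)·(4/11) = 14/11.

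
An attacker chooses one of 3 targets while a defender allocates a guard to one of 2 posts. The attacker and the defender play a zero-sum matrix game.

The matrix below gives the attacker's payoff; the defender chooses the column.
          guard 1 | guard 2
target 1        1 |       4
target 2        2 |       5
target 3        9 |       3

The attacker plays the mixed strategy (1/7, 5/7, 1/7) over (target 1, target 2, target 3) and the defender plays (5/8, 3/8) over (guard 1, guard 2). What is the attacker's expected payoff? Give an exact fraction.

Against (5/8, 3/8), each row's expected payoff is target 1: 17/8; target 2: 25/8; target 3: 27/4.
Taking the (1/7, 5/7, 1/7)-weighted average: (1/7)·(17/8) + (5/7)·(25/8) + (1/7)·(27/4) = 7/2.

7/2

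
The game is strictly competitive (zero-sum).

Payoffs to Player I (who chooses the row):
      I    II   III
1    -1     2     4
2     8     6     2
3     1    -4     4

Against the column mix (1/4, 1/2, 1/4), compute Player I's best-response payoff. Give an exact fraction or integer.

1: (-1)·(1/4) + (2)·(1/2) + (4)·(1/4) = 7/4.
2: (8)·(1/4) + (6)·(1/2) + (2)·(1/4) = 11/2.
3: (1)·(1/4) + (-4)·(1/2) + (4)·(1/4) = -3/4.
The best pure response is 2 with expected payoff 11/2.

11/2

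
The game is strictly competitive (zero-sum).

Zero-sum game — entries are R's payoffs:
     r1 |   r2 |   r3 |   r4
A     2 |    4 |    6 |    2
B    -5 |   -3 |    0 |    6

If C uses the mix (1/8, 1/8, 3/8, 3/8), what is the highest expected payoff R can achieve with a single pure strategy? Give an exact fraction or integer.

A: (2)·(1/8) + (4)·(1/8) + (6)·(3/8) + (2)·(3/8) = 15/4.
B: (-5)·(1/8) + (-3)·(1/8) + (0)·(3/8) + (6)·(3/8) = 5/4.
The best pure response is A with expected payoff 15/4.

15/4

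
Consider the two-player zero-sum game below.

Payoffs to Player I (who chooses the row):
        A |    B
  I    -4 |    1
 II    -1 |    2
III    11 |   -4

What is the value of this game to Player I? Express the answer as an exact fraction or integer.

1

Row I is strictly dominated by row II, so Player I never plays it.
The remaining 2×2 game on (II, III) × (A, B) has no saddle point. Let Player I play II with probability p; indifference gives −p + 11(1−p) = 2p − 4(1−p), so p = 5/6.
Similarly Player II's optimal q on A is 1/3, and the value is -1·(1/3) + (2)·(2/3) = 1.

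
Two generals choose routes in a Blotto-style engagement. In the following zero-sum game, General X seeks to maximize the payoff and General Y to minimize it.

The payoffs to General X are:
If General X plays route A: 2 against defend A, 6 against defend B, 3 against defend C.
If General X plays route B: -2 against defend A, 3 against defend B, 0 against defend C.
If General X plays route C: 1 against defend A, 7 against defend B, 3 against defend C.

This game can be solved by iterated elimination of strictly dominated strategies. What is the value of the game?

Column defend B is strictly dominated by defend A for General Y (2<6, -2<3, 1<7); eliminate defend B.
Column defend C is strictly dominated by defend A for General Y (2<3, -2<0, 1<3); eliminate defend C.
Row route B is strictly dominated by row route A (2>-2); eliminate route B.
Row route C is strictly dominated by row route A (2>1); eliminate route C.
Only (route A, defend A) remains, with payoff 2.

2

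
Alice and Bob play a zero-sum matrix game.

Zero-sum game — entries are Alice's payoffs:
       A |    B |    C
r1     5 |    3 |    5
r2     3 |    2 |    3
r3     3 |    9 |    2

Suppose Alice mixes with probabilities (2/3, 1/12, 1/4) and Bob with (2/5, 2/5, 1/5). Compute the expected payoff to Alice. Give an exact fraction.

Against (2/5, 2/5, 1/5), each row's expected payoff is r1: 21/5; r2: 13/5; r3: 26/5.
Taking the (2/3, 1/12, 1/4)-weighted average: (2/3)·(21/5) + (1/12)·(13/5) + (1/4)·(26/5) = 259/60.

259/60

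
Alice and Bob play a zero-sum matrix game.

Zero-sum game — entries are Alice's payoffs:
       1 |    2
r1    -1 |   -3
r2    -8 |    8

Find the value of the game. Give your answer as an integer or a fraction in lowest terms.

Row minima are -3 and -8, so Alice's maximin is -3; column maxima are -1 and 8, so Bob's minimax is -1. These differ, so the equilibrium is in mixed strategies.
Let Alice play r1 with probability p. Bob is indifferent when −p − 8(1−p) = −3p + 8(1−p), giving p = 8/9.
Let Bob play 1 with probability q. Alice is indifferent when −q − 3(1−q) = −8q + 8(1−q), giving q = 11/18.
The value is -1·(11/18) + (-3)·(7/18) = -16/9.

-16/9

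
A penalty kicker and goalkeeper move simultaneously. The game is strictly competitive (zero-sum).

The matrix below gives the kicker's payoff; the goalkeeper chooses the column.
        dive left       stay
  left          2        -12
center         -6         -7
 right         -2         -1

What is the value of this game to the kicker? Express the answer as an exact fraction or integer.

Row center is strictly dominated by row right, so the kicker never plays it.
The remaining 2×2 game on (left, right) × (dive left, stay) has no saddle point. Let the kicker play left with probability p; indifference gives 2p − 2(1−p) = −12p − (1−p), so p = 1/15.
Similarly the goalkeeper's optimal q on dive left is 11/15, and the value is 2·(11/15) + (-12)·(4/15) = -26/15.

-26/15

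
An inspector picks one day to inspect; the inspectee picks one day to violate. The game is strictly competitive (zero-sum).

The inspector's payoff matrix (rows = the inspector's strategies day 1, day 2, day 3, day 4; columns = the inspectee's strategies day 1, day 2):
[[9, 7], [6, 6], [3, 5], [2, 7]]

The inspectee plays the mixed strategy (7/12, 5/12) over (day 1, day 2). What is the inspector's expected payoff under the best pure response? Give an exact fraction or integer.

day 1: (9)·(7/12) + (7)·(5/12) = 49/6.
day 2: (6)·(7/12) + (6)·(5/12) = 6.
day 3: (3)·(7/12) + (5)·(5/12) = 23/6.
day 4: (2)·(7/12) + (7)·(5/12) = 49/12.
The best pure response is day 1 with expected payoff 49/6.

49/6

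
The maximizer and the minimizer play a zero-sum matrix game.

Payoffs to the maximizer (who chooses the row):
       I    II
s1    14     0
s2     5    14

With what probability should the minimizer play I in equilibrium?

Row minima are 0 and 5, so the maximizer's maximin is 5; column maxima are 14 and 14, so the minimizer's minimax is 14. These differ, so the equilibrium is in mixed strategies.
Let the minimizer play I with probability q. The maximizer is indifferent when 14q = 5q + 14(1−q), giving q = 14/23.

14/23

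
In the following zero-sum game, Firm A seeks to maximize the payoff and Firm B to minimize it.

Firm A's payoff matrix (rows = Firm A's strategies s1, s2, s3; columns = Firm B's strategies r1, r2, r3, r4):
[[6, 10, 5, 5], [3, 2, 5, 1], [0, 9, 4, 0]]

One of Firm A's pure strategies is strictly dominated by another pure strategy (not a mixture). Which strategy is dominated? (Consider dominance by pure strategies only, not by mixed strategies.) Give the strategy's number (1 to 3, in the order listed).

Compare s3 with s1: 6 > 0, 10 > 9, 5 > 4, 5 > 0.
So s1 strictly dominates s3 for Firm A; s3 is strictly dominated.

3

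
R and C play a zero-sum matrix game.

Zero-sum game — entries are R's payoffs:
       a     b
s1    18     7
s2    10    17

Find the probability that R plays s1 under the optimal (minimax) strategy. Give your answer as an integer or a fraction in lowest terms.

Row minima are 7 and 10, so R's maximin is 10; column maxima are 18 and 17, so C's minimax is 17. These differ, so the equilibrium is in mixed strategies.
Let R play s1 with probability p. C is indifferent when 18p + 10(1−p) = 7p + 17(1−p), giving p = 7/18.

7/18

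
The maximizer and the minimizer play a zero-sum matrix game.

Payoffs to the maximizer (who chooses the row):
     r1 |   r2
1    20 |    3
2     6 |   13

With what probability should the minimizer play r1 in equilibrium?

5/12

Row minima are 3 and 6, so the maximizer's maximin is 6; column maxima are 20 and 13, so the minimizer's minimax is 13. These differ, so the equilibrium is in mixed strategies.
Let the minimizer play r1 with probability q. The maximizer is indifferent when 20q + 3(1−q) = 6q + 13(1−q), giving q = 5/12.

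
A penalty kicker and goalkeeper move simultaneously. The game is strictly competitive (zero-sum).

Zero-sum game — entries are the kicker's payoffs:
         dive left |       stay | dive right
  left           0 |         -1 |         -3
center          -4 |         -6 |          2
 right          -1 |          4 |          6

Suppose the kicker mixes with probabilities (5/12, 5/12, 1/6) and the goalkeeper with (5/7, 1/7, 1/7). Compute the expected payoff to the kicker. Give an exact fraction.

-65/42

Against (5/7, 1/7, 1/7), each row's expected payoff is left: -4/7; center: -24/7; right: 5/7.
Taking the (5/12, 5/12, 1/6)-weighted average: (5/12)·(-4/7) + (5/12)·(-24/7) + (1/6)·(5/7) = -65/42.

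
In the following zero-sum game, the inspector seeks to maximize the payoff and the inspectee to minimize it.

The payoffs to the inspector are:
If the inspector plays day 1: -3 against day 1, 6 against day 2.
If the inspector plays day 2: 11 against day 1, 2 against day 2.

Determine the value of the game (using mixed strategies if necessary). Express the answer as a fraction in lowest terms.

4

Row minima are -3 and 2, so the inspector's maximin is 2; column maxima are 11 and 6, so the inspectee's minimax is 6. These differ, so the equilibrium is in mixed strategies.
Let the inspector play day 1 with probability p. The inspectee is indifferent when −3p + 11(1−p) = 6p + 2(1−p), giving p = 1/2.
Let the inspectee play day 1 with probability q. The inspector is indifferent when −3q + 6(1−q) = 11q + 2(1−q), giving q = 2/9.
The value is -3·(2/9) + (6)·(7/9) = 4.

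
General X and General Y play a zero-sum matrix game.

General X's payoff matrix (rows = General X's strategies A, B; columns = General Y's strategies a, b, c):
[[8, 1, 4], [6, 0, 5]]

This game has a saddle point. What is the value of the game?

1

Row minima: 1, 0 → General X's maximin is 1.
Column maxima: 8, 1, 5 → General Y's minimax is 1.
They coincide at (A, b), so the value is 1.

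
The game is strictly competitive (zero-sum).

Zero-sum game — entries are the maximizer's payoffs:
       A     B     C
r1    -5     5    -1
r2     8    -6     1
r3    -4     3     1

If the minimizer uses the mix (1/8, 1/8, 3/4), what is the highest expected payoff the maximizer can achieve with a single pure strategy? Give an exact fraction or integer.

r1: (-5)·(1/8) + (5)·(1/8) + (-1)·(3/4) = -3/4.
r2: (8)·(1/8) + (-6)·(1/8) + (1)·(3/4) = 1.
r3: (-4)·(1/8) + (3)·(1/8) + (1)·(3/4) = 5/8.
The best pure response is r2 with expected payoff 1.

1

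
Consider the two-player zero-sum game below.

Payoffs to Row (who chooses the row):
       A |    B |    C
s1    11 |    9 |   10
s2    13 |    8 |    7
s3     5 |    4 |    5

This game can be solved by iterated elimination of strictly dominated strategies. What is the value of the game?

Column A is strictly dominated by B for Column (9<11, 8<13, 4<5); eliminate A.
Row s2 is strictly dominated by row s1 (9>8, 10>7); eliminate s2.
Row s3 is strictly dominated by row s1 (9>4, 10>5); eliminate s3.
Column C is strictly dominated by B for Column (9<10); eliminate C.
Only (s1, B) remains, with payoff 9.

9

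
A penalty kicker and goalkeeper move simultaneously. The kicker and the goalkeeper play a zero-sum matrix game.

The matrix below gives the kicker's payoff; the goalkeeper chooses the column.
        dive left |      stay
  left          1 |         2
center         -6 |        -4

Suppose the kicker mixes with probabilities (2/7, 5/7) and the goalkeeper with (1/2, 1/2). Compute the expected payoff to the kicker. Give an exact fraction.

-22/7

Against (1/2, 1/2), each row's expected payoff is left: 3/2; center: -5.
Taking the (2/7, 5/7)-weighted average: (2/7)·(3/2) + (5/7)·(-5) = -22/7.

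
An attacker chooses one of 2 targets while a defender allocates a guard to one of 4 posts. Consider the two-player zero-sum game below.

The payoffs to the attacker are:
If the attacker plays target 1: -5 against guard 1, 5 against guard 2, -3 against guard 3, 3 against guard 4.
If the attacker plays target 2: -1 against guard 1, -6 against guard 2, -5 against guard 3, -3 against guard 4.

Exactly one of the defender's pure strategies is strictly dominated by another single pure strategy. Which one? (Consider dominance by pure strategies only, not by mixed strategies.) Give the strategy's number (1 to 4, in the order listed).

4

The defender prefers columns that give the attacker less. Compare guard 4 with guard 3: -3 < 3, -5 < -3.
So guard 3 strictly dominates guard 4 for the defender; guard 4 is strictly dominated.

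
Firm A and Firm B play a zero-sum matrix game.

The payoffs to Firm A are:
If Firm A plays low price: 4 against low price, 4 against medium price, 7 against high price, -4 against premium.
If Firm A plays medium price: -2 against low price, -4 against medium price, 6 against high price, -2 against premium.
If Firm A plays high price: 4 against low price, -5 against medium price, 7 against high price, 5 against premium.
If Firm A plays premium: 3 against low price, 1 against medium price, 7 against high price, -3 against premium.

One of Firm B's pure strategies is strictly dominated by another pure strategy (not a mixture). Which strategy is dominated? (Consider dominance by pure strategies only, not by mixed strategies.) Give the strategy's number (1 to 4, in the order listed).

3

Firm B prefers columns that give Firm A less. Compare high price with low price: 4 < 7, -2 < 6, 4 < 7, 3 < 7.
So low price strictly dominates high price for Firm B; high price is strictly dominated.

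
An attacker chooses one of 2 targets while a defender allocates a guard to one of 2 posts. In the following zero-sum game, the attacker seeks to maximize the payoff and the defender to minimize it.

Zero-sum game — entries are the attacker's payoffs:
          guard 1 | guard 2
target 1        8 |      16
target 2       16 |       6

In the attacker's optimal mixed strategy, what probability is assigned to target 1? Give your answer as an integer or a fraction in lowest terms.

5/9

Row minima are 8 and 6, so the attacker's maximin is 8; column maxima are 16 and 16, so the defender's minimax is 16. These differ, so the equilibrium is in mixed strategies.
Let the attacker play target 1 with probability p. The defender is indifferent when 8p + 16(1−p) = 16p + 6(1−p), giving p = 5/9.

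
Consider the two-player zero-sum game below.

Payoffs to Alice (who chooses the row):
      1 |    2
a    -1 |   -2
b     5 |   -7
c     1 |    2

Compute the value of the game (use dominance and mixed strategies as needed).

17/13

Row a is strictly dominated by row c, so Alice never plays it.
The remaining 2×2 game on (b, c) × (1, 2) has no saddle point. Let Alice play b with probability p; indifference gives 5p + (1−p) = −7p + 2(1−p), so p = 1/13.
Similarly Bob's optimal q on 1 is 9/13, and the value is 5·(9/13) + (-7)·(4/13) = 17/13.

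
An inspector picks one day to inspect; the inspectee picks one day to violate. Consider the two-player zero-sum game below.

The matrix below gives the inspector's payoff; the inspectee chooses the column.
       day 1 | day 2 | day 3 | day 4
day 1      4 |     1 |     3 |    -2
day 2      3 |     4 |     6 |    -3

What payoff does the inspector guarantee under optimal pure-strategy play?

Row minima: -2, -3 → the inspector's maximin is -2.
Column maxima: 4, 4, 6, -2 → the inspectee's minimax is -2.
They coincide at (day 1, day 4), so the value is -2.

-2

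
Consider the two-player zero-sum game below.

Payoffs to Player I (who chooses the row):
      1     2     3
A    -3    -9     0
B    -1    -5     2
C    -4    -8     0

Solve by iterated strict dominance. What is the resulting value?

-5

Row A is strictly dominated by row B (-1>-3, -5>-9, 2>0); eliminate A.
Row C is strictly dominated by row B (-1>-4, -5>-8, 2>0); eliminate C.
Column 1 is strictly dominated by 2 for Player II (-5<-1); eliminate 1.
Column 3 is strictly dominated by 2 for Player II (-5<2); eliminate 3.
Only (B, 2) remains, with payoff -5.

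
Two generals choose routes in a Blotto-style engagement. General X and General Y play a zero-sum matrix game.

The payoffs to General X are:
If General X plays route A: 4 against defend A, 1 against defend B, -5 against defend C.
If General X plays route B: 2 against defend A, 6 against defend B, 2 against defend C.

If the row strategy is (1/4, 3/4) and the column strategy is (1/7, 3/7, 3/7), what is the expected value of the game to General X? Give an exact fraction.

5/2

Against (1/7, 3/7, 3/7), each row's expected payoff is route A: -8/7; route B: 26/7.
Taking the (1/4, 3/4)-weighted average: (1/4)·(-8/7) + (3/4)·(26/7) = 5/2.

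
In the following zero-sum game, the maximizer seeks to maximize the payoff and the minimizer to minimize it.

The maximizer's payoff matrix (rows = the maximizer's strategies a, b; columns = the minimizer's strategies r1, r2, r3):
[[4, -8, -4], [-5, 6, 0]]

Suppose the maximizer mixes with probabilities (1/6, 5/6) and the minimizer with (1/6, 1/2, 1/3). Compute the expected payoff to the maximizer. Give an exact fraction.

Against (1/6, 1/2, 1/3), each row's expected payoff is a: -14/3; b: 13/6.
Taking the (1/6, 5/6)-weighted average: (1/6)·(-14/3) + (5/6)·(13/6) = 37/36.

37/36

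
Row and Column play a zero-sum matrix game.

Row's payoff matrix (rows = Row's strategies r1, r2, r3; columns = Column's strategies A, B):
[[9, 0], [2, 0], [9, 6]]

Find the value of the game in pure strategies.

6

Row minima: 0, 0, 6 → Row's maximin is 6.
Column maxima: 9, 6 → Column's minimax is 6.
They coincide at (r3, B), so the value is 6.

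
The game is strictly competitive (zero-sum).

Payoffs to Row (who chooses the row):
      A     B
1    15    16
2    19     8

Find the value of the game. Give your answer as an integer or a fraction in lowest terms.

Row minima are 15 and 8, so Row's maximin is 15; column maxima are 19 and 16, so Column's minimax is 16. These differ, so the equilibrium is in mixed strategies.
Let Row play 1 with probability p. Column is indifferent when 15p + 19(1−p) = 16p + 8(1−p), giving p = 11/12.
Let Column play A with probability q. Row is indifferent when 15q + 16(1−q) = 19q + 8(1−q), giving q = 2/3.
The value is 15·(2/3) + (16)·(1/3) = 46/3.

46/3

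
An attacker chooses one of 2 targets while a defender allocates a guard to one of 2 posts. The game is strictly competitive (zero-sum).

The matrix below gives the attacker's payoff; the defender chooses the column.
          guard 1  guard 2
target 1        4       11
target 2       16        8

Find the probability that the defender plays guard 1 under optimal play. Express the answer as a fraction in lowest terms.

Row minima are 4 and 8, so the attacker's maximin is 8; column maxima are 16 and 11, so the defender's minimax is 11. These differ, so the equilibrium is in mixed strategies.
Let the defender play guard 1 with probability q. The attacker is indifferent when 4q + 11(1−q) = 16q + 8(1−q), giving q = 1/5.

1/5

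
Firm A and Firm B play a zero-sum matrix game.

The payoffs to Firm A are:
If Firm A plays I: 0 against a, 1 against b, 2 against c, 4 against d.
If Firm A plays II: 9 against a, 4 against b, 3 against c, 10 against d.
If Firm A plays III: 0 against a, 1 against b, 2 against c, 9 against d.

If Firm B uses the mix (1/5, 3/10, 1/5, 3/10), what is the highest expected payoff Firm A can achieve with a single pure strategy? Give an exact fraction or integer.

I: (0)·(1/5) + (1)·(3/10) + (2)·(1/5) + (4)·(3/10) = 19/10.
II: (9)·(1/5) + (4)·(3/10) + (3)·(1/5) + (10)·(3/10) = 33/5.
III: (0)·(1/5) + (1)·(3/10) + (2)·(1/5) + (9)·(3/10) = 17/5.
The best pure response is II with expected payoff 33/5.

33/5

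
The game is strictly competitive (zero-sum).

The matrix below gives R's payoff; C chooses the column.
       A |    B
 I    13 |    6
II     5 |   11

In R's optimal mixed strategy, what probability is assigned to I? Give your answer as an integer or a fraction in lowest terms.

6/13

Row minima are 6 and 5, so R's maximin is 6; column maxima are 13 and 11, so C's minimax is 11. These differ, so the equilibrium is in mixed strategies.
Let R play I with probability p. C is indifferent when 13p + 5(1−p) = 6p + 11(1−p), giving p = 6/13.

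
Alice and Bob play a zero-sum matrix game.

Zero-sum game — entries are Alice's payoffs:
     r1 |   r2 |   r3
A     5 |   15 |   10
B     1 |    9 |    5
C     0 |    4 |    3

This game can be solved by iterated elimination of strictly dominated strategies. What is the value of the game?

Row C is strictly dominated by row A (5>0, 15>4, 10>3); eliminate C.
Column r2 is strictly dominated by r1 for Bob (5<15, 1<9); eliminate r2.
Column r3 is strictly dominated by r1 for Bob (5<10, 1<5); eliminate r3.
Row B is strictly dominated by row A (5>1); eliminate B.
Only (A, r1) remains, with payoff 5.

5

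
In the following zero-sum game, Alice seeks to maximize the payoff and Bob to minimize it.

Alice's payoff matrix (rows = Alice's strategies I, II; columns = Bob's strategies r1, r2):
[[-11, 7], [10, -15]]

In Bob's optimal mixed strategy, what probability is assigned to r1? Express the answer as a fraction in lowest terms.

22/43

Row minima are -11 and -15, so Alice's maximin is -11; column maxima are 10 and 7, so Bob's minimax is 7. These differ, so the equilibrium is in mixed strategies.
Let Bob play r1 with probability q. Alice is indifferent when −11q + 7(1−q) = 10q − 15(1−q), giving q = 22/43.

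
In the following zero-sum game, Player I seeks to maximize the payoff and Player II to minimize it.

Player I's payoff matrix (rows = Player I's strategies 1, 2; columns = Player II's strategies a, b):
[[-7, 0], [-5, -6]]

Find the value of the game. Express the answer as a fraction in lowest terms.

Row minima are -7 and -6, so Player I's maximin is -6; column maxima are -5 and 0, so Player II's minimax is -5. These differ, so the equilibrium is in mixed strategies.
Let Player I play 1 with probability p. Player II is indifferent when −7p − 5(1−p) = −6(1−p), giving p = 1/8.
Let Player II play a with probability q. Player I is indifferent when −7q = −5q − 6(1−q), giving q = 3/4.
The value is -7·(3/4) + (0)·(1/4) = -21/4.

-21/4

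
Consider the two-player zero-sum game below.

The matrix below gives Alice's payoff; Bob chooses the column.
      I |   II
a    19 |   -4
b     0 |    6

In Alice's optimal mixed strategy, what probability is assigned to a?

6/29

Row minima are -4 and 0, so Alice's maximin is 0; column maxima are 19 and 6, so Bob's minimax is 6. These differ, so the equilibrium is in mixed strategies.
Let Alice play a with probability p. Bob is indifferent when 19p = −4p + 6(1−p), giving p = 6/29.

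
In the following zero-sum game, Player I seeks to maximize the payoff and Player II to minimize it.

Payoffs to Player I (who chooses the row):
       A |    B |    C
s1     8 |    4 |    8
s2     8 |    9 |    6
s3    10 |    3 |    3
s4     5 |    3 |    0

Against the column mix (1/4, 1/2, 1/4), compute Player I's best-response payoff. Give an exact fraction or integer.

8

s1: (8)·(1/4) + (4)·(1/2) + (8)·(1/4) = 6.
s2: (8)·(1/4) + (9)·(1/2) + (6)·(1/4) = 8.
s3: (10)·(1/4) + (3)·(1/2) + (3)·(1/4) = 19/4.
s4: (5)·(1/4) + (3)·(1/2) + (0)·(1/4) = 11/4.
The best pure response is s2 with expected payoff 8.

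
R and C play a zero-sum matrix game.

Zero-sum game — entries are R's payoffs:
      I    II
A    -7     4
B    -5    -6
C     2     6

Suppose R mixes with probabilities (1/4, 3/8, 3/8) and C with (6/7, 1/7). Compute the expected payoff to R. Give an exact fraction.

-65/28

Against (6/7, 1/7), each row's expected payoff is A: -38/7; B: -36/7; C: 18/7.
Taking the (1/4, 3/8, 3/8)-weighted average: (1/4)·(-38/7) + (3/8)·(-36/7) + (3/8)·(18/7) = -65/28.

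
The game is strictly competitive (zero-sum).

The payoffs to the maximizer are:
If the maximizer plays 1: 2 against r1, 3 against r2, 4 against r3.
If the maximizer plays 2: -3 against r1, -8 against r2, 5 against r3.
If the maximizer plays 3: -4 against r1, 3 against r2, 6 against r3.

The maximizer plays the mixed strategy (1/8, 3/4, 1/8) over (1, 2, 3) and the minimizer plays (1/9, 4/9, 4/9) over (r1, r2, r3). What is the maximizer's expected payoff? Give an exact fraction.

Against (1/9, 4/9, 4/9), each row's expected payoff is 1: 10/3; 2: -5/3; 3: 32/9.
Taking the (1/8, 3/4, 1/8)-weighted average: (1/8)·(10/3) + (3/4)·(-5/3) + (1/8)·(32/9) = -7/18.

-7/18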